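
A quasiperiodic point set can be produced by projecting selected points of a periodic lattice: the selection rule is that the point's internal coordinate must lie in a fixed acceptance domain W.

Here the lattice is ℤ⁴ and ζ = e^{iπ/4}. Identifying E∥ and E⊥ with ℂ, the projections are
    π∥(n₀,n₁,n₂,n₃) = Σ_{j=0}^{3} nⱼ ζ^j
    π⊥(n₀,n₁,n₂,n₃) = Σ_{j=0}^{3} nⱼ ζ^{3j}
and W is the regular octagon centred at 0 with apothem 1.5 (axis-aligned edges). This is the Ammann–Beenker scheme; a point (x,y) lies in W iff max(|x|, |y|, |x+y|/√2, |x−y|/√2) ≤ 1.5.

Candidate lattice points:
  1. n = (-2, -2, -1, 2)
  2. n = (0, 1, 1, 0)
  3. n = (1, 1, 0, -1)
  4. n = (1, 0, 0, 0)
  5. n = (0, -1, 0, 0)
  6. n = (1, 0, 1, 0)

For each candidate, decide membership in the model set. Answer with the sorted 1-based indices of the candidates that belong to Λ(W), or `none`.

1, 2, 3, 4, 5, 6

With ζ = e^{iπ/4} the internal vectors are ζ^0,ζ^3,ζ^6,ζ^9.
#1 (-2, -2, -1, 2): internal (0.8284, 1.0000); octagon support 1.2929 vs apothem 1.5 → ∈ W
#2 (0, 1, 1, 0): internal (-0.7071, -0.2929); octagon support 0.7071 vs apothem 1.5 → ∈ W
#3 (1, 1, 0, -1): internal (-0.4142, 0.0000); octagon support 0.4142 vs apothem 1.5 → ∈ W
#4 (1, 0, 0, 0): internal (1.0000, 0.0000); octagon support 1.0000 vs apothem 1.5 → ∈ W
#5 (0, -1, 0, 0): internal (0.7071, -0.7071); octagon support 1.0000 vs apothem 1.5 → ∈ W
#6 (1, 0, 1, 0): internal (1.0000, -1.0000); octagon support 1.4142 vs apothem 1.5 → ∈ W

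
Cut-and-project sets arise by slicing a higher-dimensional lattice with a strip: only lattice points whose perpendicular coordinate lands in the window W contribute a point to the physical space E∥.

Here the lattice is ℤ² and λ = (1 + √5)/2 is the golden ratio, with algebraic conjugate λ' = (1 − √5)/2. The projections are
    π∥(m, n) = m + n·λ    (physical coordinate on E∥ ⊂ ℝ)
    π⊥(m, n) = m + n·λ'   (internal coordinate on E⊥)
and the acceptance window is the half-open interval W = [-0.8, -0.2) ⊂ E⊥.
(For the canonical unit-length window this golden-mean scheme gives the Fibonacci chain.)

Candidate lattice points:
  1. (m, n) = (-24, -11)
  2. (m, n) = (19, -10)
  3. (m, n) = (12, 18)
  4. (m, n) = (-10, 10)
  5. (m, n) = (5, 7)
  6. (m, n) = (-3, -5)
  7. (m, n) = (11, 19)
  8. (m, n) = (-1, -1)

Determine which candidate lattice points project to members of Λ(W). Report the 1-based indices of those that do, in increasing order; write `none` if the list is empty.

λ' = (1−√5)/2 ≈ -0.618034.
#1 (-24,-11): internal coord -24 + (-11)·λ' = -17.201626; -17.201626 ∉ [-0.8, -0.2) → out
#2 (19,-10): internal coord 19 + (-10)·λ' = +25.180340; +25.180340 ∉ [-0.8, -0.2) → out
#3 (12,18): internal coord 12 + (18)·λ' = +0.875388; +0.875388 ∉ [-0.8, -0.2) → out
#4 (-10,10): internal coord -10 + (10)·λ' = -16.180340; -16.180340 ∉ [-0.8, -0.2) → out
#5 (5,7): internal coord 5 + (7)·λ' = +0.673762; +0.673762 ∉ [-0.8, -0.2) → out
#6 (-3,-5): internal coord -3 + (-5)·λ' = +0.090170; +0.090170 ∉ [-0.8, -0.2) → out
#7 (11,19): internal coord 11 + (19)·λ' = -0.742646; -0.742646 ∈ [-0.8, -0.2) → IN Λ
#8 (-1,-1): internal coord -1 + (-1)·λ' = -0.381966; -0.381966 ∈ [-0.8, -0.2) → IN Λ

7, 8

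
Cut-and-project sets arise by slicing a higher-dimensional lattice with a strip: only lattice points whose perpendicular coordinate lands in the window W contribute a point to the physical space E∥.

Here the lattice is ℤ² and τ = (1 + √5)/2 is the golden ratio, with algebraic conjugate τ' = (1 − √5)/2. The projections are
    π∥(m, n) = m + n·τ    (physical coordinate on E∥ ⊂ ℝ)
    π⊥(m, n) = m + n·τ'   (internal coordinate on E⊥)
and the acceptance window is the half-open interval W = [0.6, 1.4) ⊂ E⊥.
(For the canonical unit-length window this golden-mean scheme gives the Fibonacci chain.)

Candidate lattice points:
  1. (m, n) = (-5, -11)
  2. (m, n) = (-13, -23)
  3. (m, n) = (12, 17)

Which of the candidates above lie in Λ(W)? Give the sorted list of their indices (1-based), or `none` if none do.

Compute τ' = (1−√5)/2 = -0.61803, so π⊥(m,n) = m -0.61803·n.
#1 (-5,-11): internal coord -5 + (-11)·τ' = +1.79837; +1.79837 ∉ [0.6, 1.4) → out
#2 (-13,-23): internal coord -13 + (-23)·τ' = +1.21478; +1.21478 ∈ [0.6, 1.4) → IN Λ
#3 (12,17): internal coord 12 + (17)·τ' = +1.49342; +1.49342 ∉ [0.6, 1.4) → out

2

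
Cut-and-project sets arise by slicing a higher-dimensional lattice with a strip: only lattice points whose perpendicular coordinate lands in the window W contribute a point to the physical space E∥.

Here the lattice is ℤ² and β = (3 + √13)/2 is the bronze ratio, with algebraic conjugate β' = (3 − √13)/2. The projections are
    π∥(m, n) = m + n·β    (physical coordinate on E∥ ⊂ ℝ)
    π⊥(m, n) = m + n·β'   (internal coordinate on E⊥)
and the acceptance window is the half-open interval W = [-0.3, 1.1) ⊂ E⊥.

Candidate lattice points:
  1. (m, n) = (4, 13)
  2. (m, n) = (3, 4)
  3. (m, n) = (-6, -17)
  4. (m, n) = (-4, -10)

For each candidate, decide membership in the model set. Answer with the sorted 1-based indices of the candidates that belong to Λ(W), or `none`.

1

Compute β' = (3−√13)/2 = -0.302776, so π⊥(m,n) = m -0.302776·n.
[1] lift (4,13): star map gives 0.063917; window check -0.3 ≤ 0.063917 < 1.1 is true → IN Λ
[2] lift (3,4): star map gives 1.788897; window check -0.3 ≤ 1.788897 < 1.1 is false → out
[3] lift (-6,-17): star map gives -0.852814; window check -0.3 ≤ -0.852814 < 1.1 is false → out
[4] lift (-4,-10): star map gives -0.972244; window check -0.3 ≤ -0.972244 < 1.1 is false → out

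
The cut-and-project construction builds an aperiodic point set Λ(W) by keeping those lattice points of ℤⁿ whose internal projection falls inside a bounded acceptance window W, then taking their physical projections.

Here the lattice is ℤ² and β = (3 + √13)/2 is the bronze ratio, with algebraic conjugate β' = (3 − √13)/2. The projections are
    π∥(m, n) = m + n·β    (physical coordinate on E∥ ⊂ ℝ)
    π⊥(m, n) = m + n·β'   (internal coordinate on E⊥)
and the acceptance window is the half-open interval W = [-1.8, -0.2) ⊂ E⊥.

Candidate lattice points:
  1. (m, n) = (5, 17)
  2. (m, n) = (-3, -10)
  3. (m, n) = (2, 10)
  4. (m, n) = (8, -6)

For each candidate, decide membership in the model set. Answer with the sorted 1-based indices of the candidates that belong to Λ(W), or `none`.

Numerically β ≈ 3.3028 and β' = −1/β ≈ -0.3028.
candidate 1: (m,n)=(5,17) → π∥ = 5+17·β ≈ 61.1472, π⊥ = 5+17·β' ≈ -0.1472 ∉ [-1.8, -0.2) ⇒ out
candidate 2: (m,n)=(-3,-10) → π∥ = -3-10·β ≈ -36.0278, π⊥ = -3-10·β' ≈ 0.0278 ∉ [-1.8, -0.2) ⇒ out
candidate 3: (m,n)=(2,10) → π∥ = 2+10·β ≈ 35.0278, π⊥ = 2+10·β' ≈ -1.0278 ∈ [-1.8, -0.2) ⇒ IN Λ
candidate 4: (m,n)=(8,-6) → π∥ = 8-6·β ≈ -11.8167, π⊥ = 8-6·β' ≈ 9.8167 ∉ [-1.8, -0.2) ⇒ out

3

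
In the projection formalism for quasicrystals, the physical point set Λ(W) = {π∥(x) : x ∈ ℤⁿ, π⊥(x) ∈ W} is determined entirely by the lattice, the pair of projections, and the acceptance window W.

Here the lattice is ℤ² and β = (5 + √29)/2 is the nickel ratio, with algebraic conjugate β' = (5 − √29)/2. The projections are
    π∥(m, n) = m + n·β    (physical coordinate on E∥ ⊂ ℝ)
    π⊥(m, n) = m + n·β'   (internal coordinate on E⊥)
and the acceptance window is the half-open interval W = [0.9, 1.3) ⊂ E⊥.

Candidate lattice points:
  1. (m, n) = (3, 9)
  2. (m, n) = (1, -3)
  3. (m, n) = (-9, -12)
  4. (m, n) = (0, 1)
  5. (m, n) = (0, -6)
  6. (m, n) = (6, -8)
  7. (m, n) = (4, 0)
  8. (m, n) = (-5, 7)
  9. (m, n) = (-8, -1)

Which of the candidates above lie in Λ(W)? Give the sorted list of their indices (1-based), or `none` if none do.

β' = (5−√29)/2 ≈ -0.1926.
#1 (3,9): internal coord 3 + (9)·β' = +1.2668; +1.2668 ∈ [0.9, 1.3) → IN Λ
#2 (1,-3): internal coord 1 + (-3)·β' = +1.5777; +1.5777 ∉ [0.9, 1.3) → out
#3 (-9,-12): internal coord -9 + (-12)·β' = -6.6890; -6.6890 ∉ [0.9, 1.3) → out
#4 (0,1): internal coord 0 + (1)·β' = -0.1926; -0.1926 ∉ [0.9, 1.3) → out
#5 (0,-6): internal coord 0 + (-6)·β' = +1.1555; +1.1555 ∈ [0.9, 1.3) → IN Λ
#6 (6,-8): internal coord 6 + (-8)·β' = +7.5407; +7.5407 ∉ [0.9, 1.3) → out
#7 (4,0): internal coord 4 + (0)·β' = +4.0000; +4.0000 ∉ [0.9, 1.3) → out
#8 (-5,7): internal coord -5 + (7)·β' = -6.3481; -6.3481 ∉ [0.9, 1.3) → out
#9 (-8,-1): internal coord -8 + (-1)·β' = -7.8074; -7.8074 ∉ [0.9, 1.3) → out

1, 5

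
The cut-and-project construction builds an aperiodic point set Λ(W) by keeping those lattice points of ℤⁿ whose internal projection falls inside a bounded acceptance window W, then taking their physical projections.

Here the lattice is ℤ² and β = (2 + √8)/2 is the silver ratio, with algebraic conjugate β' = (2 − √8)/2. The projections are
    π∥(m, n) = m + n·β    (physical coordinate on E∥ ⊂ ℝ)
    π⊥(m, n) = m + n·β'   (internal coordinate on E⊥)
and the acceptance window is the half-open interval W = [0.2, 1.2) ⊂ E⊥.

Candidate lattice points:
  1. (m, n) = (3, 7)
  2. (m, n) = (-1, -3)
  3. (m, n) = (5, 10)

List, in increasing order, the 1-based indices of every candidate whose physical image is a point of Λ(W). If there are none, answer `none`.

Compute β' = (2−√8)/2 = -0.414214, so π⊥(m,n) = m -0.414214·n.
#1 (3,7): internal coord 3 + (7)·β' = +0.100505; +0.100505 ∉ [0.2, 1.2) → out
#2 (-1,-3): internal coord -1 + (-3)·β' = +0.242641; +0.242641 ∈ [0.2, 1.2) → IN Λ
#3 (5,10): internal coord 5 + (10)·β' = +0.857864; +0.857864 ∈ [0.2, 1.2) → IN Λ

2, 3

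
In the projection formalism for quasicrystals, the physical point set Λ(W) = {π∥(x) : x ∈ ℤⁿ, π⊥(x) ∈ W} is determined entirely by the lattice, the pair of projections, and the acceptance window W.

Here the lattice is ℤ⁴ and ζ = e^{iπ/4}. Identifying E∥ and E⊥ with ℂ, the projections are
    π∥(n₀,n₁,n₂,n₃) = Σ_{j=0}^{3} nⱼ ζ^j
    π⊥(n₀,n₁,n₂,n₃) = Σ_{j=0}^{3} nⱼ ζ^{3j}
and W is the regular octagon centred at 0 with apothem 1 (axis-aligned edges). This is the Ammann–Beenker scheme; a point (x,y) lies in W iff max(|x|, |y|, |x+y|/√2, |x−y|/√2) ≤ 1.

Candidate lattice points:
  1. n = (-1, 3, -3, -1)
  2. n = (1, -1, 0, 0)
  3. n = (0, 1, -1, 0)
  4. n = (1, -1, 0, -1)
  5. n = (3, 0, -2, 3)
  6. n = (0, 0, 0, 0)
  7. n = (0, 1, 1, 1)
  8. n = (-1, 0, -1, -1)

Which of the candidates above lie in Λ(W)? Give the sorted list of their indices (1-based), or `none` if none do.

6, 7

Internal map: ζ^{3j} for j=0..3 gives (1,0), (−√2/2,√2/2), (0,−1), (√2/2,√2/2).
candidate 1: n = (-1, 3, -3, -1) → π⊥ ≈ (-3.82843, +4.41421); max(|x|,|y|,|x±y|/√2) = 5.82843 > 1 ⇒ ∉ W
candidate 2: n = (1, -1, 0, 0) → π⊥ ≈ (+1.70711, -0.70711); max(|x|,|y|,|x±y|/√2) = 1.70711 > 1 ⇒ ∉ W
candidate 3: n = (0, 1, -1, 0) → π⊥ ≈ (-0.70711, +1.70711); max(|x|,|y|,|x±y|/√2) = 1.70711 > 1 ⇒ ∉ W
candidate 4: n = (1, -1, 0, -1) → π⊥ ≈ (+1.00000, -1.41421); max(|x|,|y|,|x±y|/√2) = 1.70711 > 1 ⇒ ∉ W
candidate 5: n = (3, 0, -2, 3) → π⊥ ≈ (+5.12132, +4.12132); max(|x|,|y|,|x±y|/√2) = 6.53553 > 1 ⇒ ∉ W
candidate 6: n = (0, 0, 0, 0) → π⊥ ≈ (+0.00000, +0.00000); max(|x|,|y|,|x±y|/√2) = 0.00000 ≤ 1 ⇒ ∈ W
candidate 7: n = (0, 1, 1, 1) → π⊥ ≈ (+0.00000, +0.41421); max(|x|,|y|,|x±y|/√2) = 0.41421 ≤ 1 ⇒ ∈ W
candidate 8: n = (-1, 0, -1, -1) → π⊥ ≈ (-1.70711, +0.29289); max(|x|,|y|,|x±y|/√2) = 1.70711 > 1 ⇒ ∉ W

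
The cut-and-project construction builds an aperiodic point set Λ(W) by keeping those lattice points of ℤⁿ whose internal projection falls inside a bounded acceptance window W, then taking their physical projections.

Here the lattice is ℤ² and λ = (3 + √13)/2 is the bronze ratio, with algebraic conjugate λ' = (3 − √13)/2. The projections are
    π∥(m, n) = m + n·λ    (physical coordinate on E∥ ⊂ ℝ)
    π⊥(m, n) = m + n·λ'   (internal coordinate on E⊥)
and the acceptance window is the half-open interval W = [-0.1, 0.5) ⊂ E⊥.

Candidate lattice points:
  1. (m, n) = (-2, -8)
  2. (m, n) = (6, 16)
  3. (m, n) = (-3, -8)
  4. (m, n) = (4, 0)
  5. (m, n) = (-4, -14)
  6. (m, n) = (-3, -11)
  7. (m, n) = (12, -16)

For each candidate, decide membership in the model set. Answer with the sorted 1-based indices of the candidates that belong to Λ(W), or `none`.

1, 5, 6

λ' = (3−√13)/2 ≈ -0.302776.
[1] lift (-2,-8): star map gives 0.422205; window check -0.1 ≤ 0.422205 < 0.5 is true → IN Λ
[2] lift (6,16): star map gives 1.155590; window check -0.1 ≤ 1.155590 < 0.5 is false → out
[3] lift (-3,-8): star map gives -0.577795; window check -0.1 ≤ -0.577795 < 0.5 is false → out
[4] lift (4,0): star map gives 4.000000; window check -0.1 ≤ 4.000000 < 0.5 is false → out
[5] lift (-4,-14): star map gives 0.238859; window check -0.1 ≤ 0.238859 < 0.5 is true → IN Λ
[6] lift (-3,-11): star map gives 0.330532; window check -0.1 ≤ 0.330532 < 0.5 is true → IN Λ
[7] lift (12,-16): star map gives 16.844410; window check -0.1 ≤ 16.844410 < 0.5 is false → out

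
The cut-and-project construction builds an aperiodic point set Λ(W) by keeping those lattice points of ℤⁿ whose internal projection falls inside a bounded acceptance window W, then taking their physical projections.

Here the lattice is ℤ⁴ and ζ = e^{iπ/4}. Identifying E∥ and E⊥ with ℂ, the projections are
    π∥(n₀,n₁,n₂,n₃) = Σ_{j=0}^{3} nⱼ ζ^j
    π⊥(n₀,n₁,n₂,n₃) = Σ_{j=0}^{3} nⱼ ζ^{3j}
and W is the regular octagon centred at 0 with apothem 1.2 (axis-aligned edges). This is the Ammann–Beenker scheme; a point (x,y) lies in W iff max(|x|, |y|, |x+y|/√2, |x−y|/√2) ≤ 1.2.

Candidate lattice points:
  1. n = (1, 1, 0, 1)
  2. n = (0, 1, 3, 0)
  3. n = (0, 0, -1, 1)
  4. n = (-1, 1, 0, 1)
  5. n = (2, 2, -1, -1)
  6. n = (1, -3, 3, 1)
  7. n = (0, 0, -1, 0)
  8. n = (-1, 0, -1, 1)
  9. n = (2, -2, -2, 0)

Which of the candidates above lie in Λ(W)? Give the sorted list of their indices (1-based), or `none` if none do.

π⊥(n) = n₀ + n₁ζ³ + n₂ζ⁶ + n₃ζ⁹ where ζ = e^{iπ/4}.
#1 (1, 1, 0, 1): internal (1.000000, 1.414214); octagon support 1.707107 vs apothem 1.2 → ∉ W
#2 (0, 1, 3, 0): internal (-0.707107, -2.292893); octagon support 2.292893 vs apothem 1.2 → ∉ W
#3 (0, 0, -1, 1): internal (0.707107, 1.707107); octagon support 1.707107 vs apothem 1.2 → ∉ W
#4 (-1, 1, 0, 1): internal (-1.000000, 1.414214); octagon support 1.707107 vs apothem 1.2 → ∉ W
#5 (2, 2, -1, -1): internal (-0.121320, 1.707107); octagon support 1.707107 vs apothem 1.2 → ∉ W
#6 (1, -3, 3, 1): internal (3.828427, -4.414214); octagon support 5.828427 vs apothem 1.2 → ∉ W
#7 (0, 0, -1, 0): internal (0.000000, 1.000000); octagon support 1.000000 vs apothem 1.2 → ∈ W
#8 (-1, 0, -1, 1): internal (-0.292893, 1.707107); octagon support 1.707107 vs apothem 1.2 → ∉ W
#9 (2, -2, -2, 0): internal (3.414214, 0.585786); octagon support 3.414214 vs apothem 1.2 → ∉ W

7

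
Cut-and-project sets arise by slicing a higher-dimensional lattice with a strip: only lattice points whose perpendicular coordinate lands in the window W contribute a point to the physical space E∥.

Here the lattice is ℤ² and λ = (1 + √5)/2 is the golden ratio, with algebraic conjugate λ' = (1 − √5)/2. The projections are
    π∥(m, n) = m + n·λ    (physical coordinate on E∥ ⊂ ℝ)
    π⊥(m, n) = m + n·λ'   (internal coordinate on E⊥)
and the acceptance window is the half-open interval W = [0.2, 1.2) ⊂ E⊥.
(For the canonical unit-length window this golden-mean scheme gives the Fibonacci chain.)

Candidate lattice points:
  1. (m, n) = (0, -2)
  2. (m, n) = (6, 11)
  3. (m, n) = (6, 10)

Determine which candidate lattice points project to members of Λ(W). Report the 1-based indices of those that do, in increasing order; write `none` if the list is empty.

Numerically λ ≈ 1.6180 and λ' = −1/λ ≈ -0.6180.
candidate 1: (m,n)=(0,-2) → π∥ = 0-2·λ ≈ -3.2361, π⊥ = 0-2·λ' ≈ 1.2361 ∉ [0.2, 1.2) ⇒ out
candidate 2: (m,n)=(6,11) → π∥ = 6+11·λ ≈ 23.7984, π⊥ = 6+11·λ' ≈ -0.7984 ∉ [0.2, 1.2) ⇒ out
candidate 3: (m,n)=(6,10) → π∥ = 6+10·λ ≈ 22.1803, π⊥ = 6+10·λ' ≈ -0.1803 ∉ [0.2, 1.2) ⇒ out

none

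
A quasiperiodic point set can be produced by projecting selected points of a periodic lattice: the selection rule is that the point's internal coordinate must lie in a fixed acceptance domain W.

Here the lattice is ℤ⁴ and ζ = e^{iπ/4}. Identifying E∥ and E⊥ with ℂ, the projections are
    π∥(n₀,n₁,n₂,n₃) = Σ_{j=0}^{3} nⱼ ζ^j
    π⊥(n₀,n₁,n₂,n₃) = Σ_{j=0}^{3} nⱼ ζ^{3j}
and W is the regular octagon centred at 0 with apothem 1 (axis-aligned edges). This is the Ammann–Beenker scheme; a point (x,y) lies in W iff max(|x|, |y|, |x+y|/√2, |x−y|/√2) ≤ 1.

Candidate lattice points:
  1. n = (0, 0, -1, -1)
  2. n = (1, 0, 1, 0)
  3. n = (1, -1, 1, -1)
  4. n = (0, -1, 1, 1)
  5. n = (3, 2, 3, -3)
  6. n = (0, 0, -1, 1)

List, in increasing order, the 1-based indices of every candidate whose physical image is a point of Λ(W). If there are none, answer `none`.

With ζ = e^{iπ/4} the internal vectors are ζ^0,ζ^3,ζ^6,ζ^9.
candidate 1: n = (0, 0, -1, -1) → π⊥ ≈ (-0.707107, +0.292893); max(|x|,|y|,|x±y|/√2) = 0.707107 ≤ 1 ⇒ ∈ W
candidate 2: n = (1, 0, 1, 0) → π⊥ ≈ (+1.000000, -1.000000); max(|x|,|y|,|x±y|/√2) = 1.414214 > 1 ⇒ ∉ W
candidate 3: n = (1, -1, 1, -1) → π⊥ ≈ (+1.000000, -2.414214); max(|x|,|y|,|x±y|/√2) = 2.414214 > 1 ⇒ ∉ W
candidate 4: n = (0, -1, 1, 1) → π⊥ ≈ (+1.414214, -1.000000); max(|x|,|y|,|x±y|/√2) = 1.707107 > 1 ⇒ ∉ W
candidate 5: n = (3, 2, 3, -3) → π⊥ ≈ (-0.535534, -3.707107); max(|x|,|y|,|x±y|/√2) = 3.707107 > 1 ⇒ ∉ W
candidate 6: n = (0, 0, -1, 1) → π⊥ ≈ (+0.707107, +1.707107); max(|x|,|y|,|x±y|/√2) = 1.707107 > 1 ⇒ ∉ W

1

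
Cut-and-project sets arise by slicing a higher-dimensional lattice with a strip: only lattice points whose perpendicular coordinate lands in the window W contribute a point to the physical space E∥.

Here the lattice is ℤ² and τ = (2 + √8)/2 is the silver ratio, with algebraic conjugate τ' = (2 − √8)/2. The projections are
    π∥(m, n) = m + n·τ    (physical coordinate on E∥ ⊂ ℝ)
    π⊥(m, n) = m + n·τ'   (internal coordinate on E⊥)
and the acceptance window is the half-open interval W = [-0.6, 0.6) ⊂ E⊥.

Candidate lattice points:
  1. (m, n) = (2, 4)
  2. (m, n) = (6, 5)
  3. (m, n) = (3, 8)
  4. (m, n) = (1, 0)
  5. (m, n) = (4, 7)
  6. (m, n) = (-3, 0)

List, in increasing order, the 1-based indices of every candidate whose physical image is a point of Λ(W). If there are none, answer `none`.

τ' = (2−√8)/2 ≈ -0.414214.
[1] lift (2,4): star map gives 0.343146; window check -0.6 ≤ 0.343146 < 0.6 is true → IN Λ
[2] lift (6,5): star map gives 3.928932; window check -0.6 ≤ 3.928932 < 0.6 is false → out
[3] lift (3,8): star map gives -0.313708; window check -0.6 ≤ -0.313708 < 0.6 is true → IN Λ
[4] lift (1,0): star map gives 1.000000; window check -0.6 ≤ 1.000000 < 0.6 is false → out
[5] lift (4,7): star map gives 1.100505; window check -0.6 ≤ 1.100505 < 0.6 is false → out
[6] lift (-3,0): star map gives -3.000000; window check -0.6 ≤ -3.000000 < 0.6 is false → out

1, 3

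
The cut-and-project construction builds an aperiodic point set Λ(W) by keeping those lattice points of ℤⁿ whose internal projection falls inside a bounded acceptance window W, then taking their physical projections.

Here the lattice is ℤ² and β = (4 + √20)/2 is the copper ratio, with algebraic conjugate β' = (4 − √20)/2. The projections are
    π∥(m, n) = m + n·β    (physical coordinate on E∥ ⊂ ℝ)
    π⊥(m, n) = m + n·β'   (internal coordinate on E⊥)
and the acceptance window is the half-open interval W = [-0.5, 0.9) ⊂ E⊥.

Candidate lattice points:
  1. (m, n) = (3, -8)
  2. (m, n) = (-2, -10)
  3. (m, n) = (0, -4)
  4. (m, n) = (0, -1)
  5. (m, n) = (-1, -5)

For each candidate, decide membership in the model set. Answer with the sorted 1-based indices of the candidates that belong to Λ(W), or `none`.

2, 4, 5

Numerically β ≈ 4.2361 and β' = −1/β ≈ -0.2361.
[1] lift (3,-8): star map gives 4.8885; window check -0.5 ≤ 4.8885 < 0.9 is false → out
[2] lift (-2,-10): star map gives 0.3607; window check -0.5 ≤ 0.3607 < 0.9 is true → IN Λ
[3] lift (0,-4): star map gives 0.9443; window check -0.5 ≤ 0.9443 < 0.9 is false → out
[4] lift (0,-1): star map gives 0.2361; window check -0.5 ≤ 0.2361 < 0.9 is true → IN Λ
[5] lift (-1,-5): star map gives 0.1803; window check -0.5 ≤ 0.1803 < 0.9 is true → IN Λ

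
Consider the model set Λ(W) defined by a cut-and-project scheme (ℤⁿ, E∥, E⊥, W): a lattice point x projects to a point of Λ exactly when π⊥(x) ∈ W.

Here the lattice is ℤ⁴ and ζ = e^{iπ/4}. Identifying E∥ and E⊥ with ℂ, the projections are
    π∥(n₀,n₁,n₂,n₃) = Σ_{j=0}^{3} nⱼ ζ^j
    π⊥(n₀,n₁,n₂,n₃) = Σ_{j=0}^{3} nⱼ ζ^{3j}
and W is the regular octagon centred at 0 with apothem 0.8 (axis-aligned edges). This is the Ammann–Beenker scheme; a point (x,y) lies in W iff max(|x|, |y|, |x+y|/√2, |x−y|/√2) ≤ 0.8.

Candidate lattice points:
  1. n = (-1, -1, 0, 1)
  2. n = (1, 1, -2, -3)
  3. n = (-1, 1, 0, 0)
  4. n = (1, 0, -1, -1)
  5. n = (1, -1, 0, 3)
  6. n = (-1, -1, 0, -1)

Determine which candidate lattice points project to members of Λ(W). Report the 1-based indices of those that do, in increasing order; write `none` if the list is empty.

1, 4

π⊥(n) = n₀ + n₁ζ³ + n₂ζ⁶ + n₃ζ⁹ where ζ = e^{iπ/4}.
#1 (-1, -1, 0, 1): internal (0.414214, 0.000000); octagon support 0.414214 vs apothem 0.8 → ∈ W
#2 (1, 1, -2, -3): internal (-1.828427, 0.585786); octagon support 1.828427 vs apothem 0.8 → ∉ W
#3 (-1, 1, 0, 0): internal (-1.707107, 0.707107); octagon support 1.707107 vs apothem 0.8 → ∉ W
#4 (1, 0, -1, -1): internal (0.292893, 0.292893); octagon support 0.414214 vs apothem 0.8 → ∈ W
#5 (1, -1, 0, 3): internal (3.828427, 1.414214); octagon support 3.828427 vs apothem 0.8 → ∉ W
#6 (-1, -1, 0, -1): internal (-1.000000, -1.414214); octagon support 1.707107 vs apothem 0.8 → ∉ W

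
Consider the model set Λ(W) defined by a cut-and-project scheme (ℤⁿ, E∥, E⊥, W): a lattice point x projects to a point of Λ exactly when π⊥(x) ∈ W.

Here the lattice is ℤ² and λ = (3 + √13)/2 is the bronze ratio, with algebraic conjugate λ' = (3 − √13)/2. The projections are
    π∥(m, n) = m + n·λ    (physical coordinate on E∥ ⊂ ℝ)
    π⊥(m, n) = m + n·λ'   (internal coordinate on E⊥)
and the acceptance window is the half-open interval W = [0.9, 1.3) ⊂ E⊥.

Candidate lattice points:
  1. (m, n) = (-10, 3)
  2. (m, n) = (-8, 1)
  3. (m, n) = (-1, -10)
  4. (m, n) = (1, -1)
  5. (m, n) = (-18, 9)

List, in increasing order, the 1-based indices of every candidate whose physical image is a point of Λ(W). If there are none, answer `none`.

Numerically λ ≈ 3.3028 and λ' = −1/λ ≈ -0.3028.
#1 (-10,3): internal coord -10 + (3)·λ' = -10.9083; -10.9083 ∉ [0.9, 1.3) → out
#2 (-8,1): internal coord -8 + (1)·λ' = -8.3028; -8.3028 ∉ [0.9, 1.3) → out
#3 (-1,-10): internal coord -1 + (-10)·λ' = +2.0278; +2.0278 ∉ [0.9, 1.3) → out
#4 (1,-1): internal coord 1 + (-1)·λ' = +1.3028; +1.3028 ∉ [0.9, 1.3) → out
#5 (-18,9): internal coord -18 + (9)·λ' = -20.7250; -20.7250 ∉ [0.9, 1.3) → out

none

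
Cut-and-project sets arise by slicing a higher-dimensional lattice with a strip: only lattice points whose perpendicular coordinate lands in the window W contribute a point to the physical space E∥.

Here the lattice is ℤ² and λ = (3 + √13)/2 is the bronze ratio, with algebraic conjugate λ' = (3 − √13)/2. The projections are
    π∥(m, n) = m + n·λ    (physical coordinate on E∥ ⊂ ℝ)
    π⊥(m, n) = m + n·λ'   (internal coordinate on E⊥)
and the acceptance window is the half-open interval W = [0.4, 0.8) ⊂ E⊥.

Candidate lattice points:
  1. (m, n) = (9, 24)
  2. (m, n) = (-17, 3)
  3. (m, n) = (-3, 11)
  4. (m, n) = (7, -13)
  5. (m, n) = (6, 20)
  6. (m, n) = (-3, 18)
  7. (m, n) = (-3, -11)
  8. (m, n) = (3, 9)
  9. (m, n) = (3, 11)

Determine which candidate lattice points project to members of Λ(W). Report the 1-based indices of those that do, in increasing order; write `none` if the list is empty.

none

λ' = (3−√13)/2 ≈ -0.302776.
[1] lift (9,24): star map gives 1.733385; window check 0.4 ≤ 1.733385 < 0.8 is false → out
[2] lift (-17,3): star map gives -17.908327; window check 0.4 ≤ -17.908327 < 0.8 is false → out
[3] lift (-3,11): star map gives -6.330532; window check 0.4 ≤ -6.330532 < 0.8 is false → out
[4] lift (7,-13): star map gives 10.936083; window check 0.4 ≤ 10.936083 < 0.8 is false → out
[5] lift (6,20): star map gives -0.055513; window check 0.4 ≤ -0.055513 < 0.8 is false → out
[6] lift (-3,18): star map gives -8.449961; window check 0.4 ≤ -8.449961 < 0.8 is false → out
[7] lift (-3,-11): star map gives 0.330532; window check 0.4 ≤ 0.330532 < 0.8 is false → out
[8] lift (3,9): star map gives 0.275019; window check 0.4 ≤ 0.275019 < 0.8 is false → out
[9] lift (3,11): star map gives -0.330532; window check 0.4 ≤ -0.330532 < 0.8 is false → out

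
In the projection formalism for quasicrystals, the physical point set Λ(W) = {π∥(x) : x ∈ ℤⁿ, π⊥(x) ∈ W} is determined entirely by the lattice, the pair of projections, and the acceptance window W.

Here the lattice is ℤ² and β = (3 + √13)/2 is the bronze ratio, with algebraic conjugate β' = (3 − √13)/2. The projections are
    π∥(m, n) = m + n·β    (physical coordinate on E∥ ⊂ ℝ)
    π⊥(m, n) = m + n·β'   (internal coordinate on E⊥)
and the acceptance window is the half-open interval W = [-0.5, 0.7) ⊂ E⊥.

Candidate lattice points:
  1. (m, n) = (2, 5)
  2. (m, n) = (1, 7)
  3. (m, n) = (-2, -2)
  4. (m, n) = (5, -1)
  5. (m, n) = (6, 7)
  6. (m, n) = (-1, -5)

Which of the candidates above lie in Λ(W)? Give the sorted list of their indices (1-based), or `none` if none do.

1, 6

Numerically β ≈ 3.30278 and β' = −1/β ≈ -0.30278.
candidate 1: (m,n)=(2,5) → π∥ = 2+5·β ≈ 18.51388, π⊥ = 2+5·β' ≈ 0.48612 ∈ [-0.5, 0.7) ⇒ IN Λ
candidate 2: (m,n)=(1,7) → π∥ = 1+7·β ≈ 24.11943, π⊥ = 1+7·β' ≈ -1.11943 ∉ [-0.5, 0.7) ⇒ out
candidate 3: (m,n)=(-2,-2) → π∥ = -2-2·β ≈ -8.60555, π⊥ = -2-2·β' ≈ -1.39445 ∉ [-0.5, 0.7) ⇒ out
candidate 4: (m,n)=(5,-1) → π∥ = 5-1·β ≈ 1.69722, π⊥ = 5-1·β' ≈ 5.30278 ∉ [-0.5, 0.7) ⇒ out
candidate 5: (m,n)=(6,7) → π∥ = 6+7·β ≈ 29.11943, π⊥ = 6+7·β' ≈ 3.88057 ∉ [-0.5, 0.7) ⇒ out
candidate 6: (m,n)=(-1,-5) → π∥ = -1-5·β ≈ -17.51388, π⊥ = -1-5·β' ≈ 0.51388 ∈ [-0.5, 0.7) ⇒ IN Λ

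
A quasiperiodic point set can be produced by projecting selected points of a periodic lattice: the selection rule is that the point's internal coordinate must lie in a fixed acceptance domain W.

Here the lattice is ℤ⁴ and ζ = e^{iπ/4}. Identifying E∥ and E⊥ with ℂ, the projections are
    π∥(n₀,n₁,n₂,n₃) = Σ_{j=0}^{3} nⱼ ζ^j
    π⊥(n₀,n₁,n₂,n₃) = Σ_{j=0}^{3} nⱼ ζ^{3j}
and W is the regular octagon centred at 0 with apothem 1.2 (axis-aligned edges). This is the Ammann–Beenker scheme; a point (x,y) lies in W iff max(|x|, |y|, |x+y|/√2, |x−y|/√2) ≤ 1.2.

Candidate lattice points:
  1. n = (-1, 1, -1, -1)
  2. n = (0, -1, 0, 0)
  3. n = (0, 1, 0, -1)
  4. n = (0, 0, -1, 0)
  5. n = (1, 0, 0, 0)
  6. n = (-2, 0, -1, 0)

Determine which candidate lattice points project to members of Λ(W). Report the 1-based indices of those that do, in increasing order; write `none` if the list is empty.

π⊥(n) = n₀ + n₁ζ³ + n₂ζ⁶ + n₃ζ⁹ where ζ = e^{iπ/4}.
#1 (-1, 1, -1, -1): internal (-2.41421, 1.00000); octagon support 2.41421 vs apothem 1.2 → ∉ W
#2 (0, -1, 0, 0): internal (0.70711, -0.70711); octagon support 1.00000 vs apothem 1.2 → ∈ W
#3 (0, 1, 0, -1): internal (-1.41421, 0.00000); octagon support 1.41421 vs apothem 1.2 → ∉ W
#4 (0, 0, -1, 0): internal (0.00000, 1.00000); octagon support 1.00000 vs apothem 1.2 → ∈ W
#5 (1, 0, 0, 0): internal (1.00000, 0.00000); octagon support 1.00000 vs apothem 1.2 → ∈ W
#6 (-2, 0, -1, 0): internal (-2.00000, 1.00000); octagon support 2.12132 vs apothem 1.2 → ∉ W

2, 4, 5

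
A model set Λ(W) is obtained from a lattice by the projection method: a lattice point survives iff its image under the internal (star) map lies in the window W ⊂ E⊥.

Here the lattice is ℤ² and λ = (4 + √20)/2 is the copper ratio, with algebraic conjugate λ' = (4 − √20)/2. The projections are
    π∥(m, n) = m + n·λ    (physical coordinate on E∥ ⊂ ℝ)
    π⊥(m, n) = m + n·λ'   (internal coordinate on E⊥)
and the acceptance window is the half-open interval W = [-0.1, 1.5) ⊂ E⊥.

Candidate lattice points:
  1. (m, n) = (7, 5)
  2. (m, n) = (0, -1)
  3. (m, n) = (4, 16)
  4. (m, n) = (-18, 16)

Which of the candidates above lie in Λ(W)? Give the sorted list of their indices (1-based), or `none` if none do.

2, 3

Compute λ' = (4−√20)/2 = -0.2361, so π⊥(m,n) = m -0.2361·n.
[1] lift (7,5): star map gives 5.8197; window check -0.1 ≤ 5.8197 < 1.5 is false → out
[2] lift (0,-1): star map gives 0.2361; window check -0.1 ≤ 0.2361 < 1.5 is true → IN Λ
[3] lift (4,16): star map gives 0.2229; window check -0.1 ≤ 0.2229 < 1.5 is true → IN Λ
[4] lift (-18,16): star map gives -21.7771; window check -0.1 ≤ -21.7771 < 1.5 is false → out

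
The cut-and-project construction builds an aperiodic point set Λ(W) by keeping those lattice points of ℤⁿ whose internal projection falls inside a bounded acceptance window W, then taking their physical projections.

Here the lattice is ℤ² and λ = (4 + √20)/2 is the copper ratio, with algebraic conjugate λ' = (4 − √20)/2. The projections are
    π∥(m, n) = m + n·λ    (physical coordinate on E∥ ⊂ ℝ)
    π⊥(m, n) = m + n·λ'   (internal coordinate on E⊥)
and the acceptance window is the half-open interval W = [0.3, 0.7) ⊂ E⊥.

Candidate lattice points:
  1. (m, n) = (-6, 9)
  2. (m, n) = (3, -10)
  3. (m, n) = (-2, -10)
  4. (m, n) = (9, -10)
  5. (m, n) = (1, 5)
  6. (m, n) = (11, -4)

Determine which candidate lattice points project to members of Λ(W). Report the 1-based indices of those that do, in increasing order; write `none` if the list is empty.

3

Numerically λ ≈ 4.23607 and λ' = −1/λ ≈ -0.23607.
#1 (-6,9): internal coord -6 + (9)·λ' = -8.12461; -8.12461 ∉ [0.3, 0.7) → out
#2 (3,-10): internal coord 3 + (-10)·λ' = +5.36068; +5.36068 ∉ [0.3, 0.7) → out
#3 (-2,-10): internal coord -2 + (-10)·λ' = +0.36068; +0.36068 ∈ [0.3, 0.7) → IN Λ
#4 (9,-10): internal coord 9 + (-10)·λ' = +11.36068; +11.36068 ∉ [0.3, 0.7) → out
#5 (1,5): internal coord 1 + (5)·λ' = -0.18034; -0.18034 ∉ [0.3, 0.7) → out
#6 (11,-4): internal coord 11 + (-4)·λ' = +11.94427; +11.94427 ∉ [0.3, 0.7) → out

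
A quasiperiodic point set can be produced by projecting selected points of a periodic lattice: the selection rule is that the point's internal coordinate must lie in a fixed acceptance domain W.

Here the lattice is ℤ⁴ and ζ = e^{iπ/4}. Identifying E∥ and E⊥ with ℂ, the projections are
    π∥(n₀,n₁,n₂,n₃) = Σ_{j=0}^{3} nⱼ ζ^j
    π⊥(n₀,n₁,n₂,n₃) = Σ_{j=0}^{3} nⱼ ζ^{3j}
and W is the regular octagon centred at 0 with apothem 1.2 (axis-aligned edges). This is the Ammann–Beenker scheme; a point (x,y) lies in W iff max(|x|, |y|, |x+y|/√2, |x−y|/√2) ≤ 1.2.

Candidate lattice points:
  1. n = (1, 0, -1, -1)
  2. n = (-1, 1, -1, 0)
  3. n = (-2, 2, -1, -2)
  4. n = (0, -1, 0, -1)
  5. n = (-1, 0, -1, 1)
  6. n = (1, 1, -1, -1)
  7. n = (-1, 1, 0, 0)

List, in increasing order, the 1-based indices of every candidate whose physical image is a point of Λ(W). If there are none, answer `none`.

1, 6

π⊥(n) = n₀ + n₁ζ³ + n₂ζ⁶ + n₃ζ⁹ where ζ = e^{iπ/4}.
candidate 1: n = (1, 0, -1, -1) → π⊥ ≈ (+0.292893, +0.292893); max(|x|,|y|,|x±y|/√2) = 0.414214 ≤ 1.2 ⇒ ∈ W
candidate 2: n = (-1, 1, -1, 0) → π⊥ ≈ (-1.707107, +1.707107); max(|x|,|y|,|x±y|/√2) = 2.414214 > 1.2 ⇒ ∉ W
candidate 3: n = (-2, 2, -1, -2) → π⊥ ≈ (-4.828427, +1.000000); max(|x|,|y|,|x±y|/√2) = 4.828427 > 1.2 ⇒ ∉ W
candidate 4: n = (0, -1, 0, -1) → π⊥ ≈ (+0.000000, -1.414214); max(|x|,|y|,|x±y|/√2) = 1.414214 > 1.2 ⇒ ∉ W
candidate 5: n = (-1, 0, -1, 1) → π⊥ ≈ (-0.292893, +1.707107); max(|x|,|y|,|x±y|/√2) = 1.707107 > 1.2 ⇒ ∉ W
candidate 6: n = (1, 1, -1, -1) → π⊥ ≈ (-0.414214, +1.000000); max(|x|,|y|,|x±y|/√2) = 1.000000 ≤ 1.2 ⇒ ∈ W
candidate 7: n = (-1, 1, 0, 0) → π⊥ ≈ (-1.707107, +0.707107); max(|x|,|y|,|x±y|/√2) = 1.707107 > 1.2 ⇒ ∉ W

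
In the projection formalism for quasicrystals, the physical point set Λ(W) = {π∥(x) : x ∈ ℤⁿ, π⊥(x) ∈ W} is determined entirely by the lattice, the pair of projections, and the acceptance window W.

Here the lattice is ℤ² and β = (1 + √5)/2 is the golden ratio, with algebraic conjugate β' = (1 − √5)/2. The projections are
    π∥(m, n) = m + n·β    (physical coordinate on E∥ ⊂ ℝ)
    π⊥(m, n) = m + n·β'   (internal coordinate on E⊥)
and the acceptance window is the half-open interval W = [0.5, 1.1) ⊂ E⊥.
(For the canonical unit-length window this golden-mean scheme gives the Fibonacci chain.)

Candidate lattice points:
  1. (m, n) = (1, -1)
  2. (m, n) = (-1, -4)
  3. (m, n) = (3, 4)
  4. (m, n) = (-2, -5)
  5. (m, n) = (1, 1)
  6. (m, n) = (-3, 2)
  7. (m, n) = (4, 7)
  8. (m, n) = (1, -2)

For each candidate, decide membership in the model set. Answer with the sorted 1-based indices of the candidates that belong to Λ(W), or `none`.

3, 4

β' = (1−√5)/2 ≈ -0.6180.
#1 (1,-1): internal coord 1 + (-1)·β' = +1.6180; +1.6180 ∉ [0.5, 1.1) → out
#2 (-1,-4): internal coord -1 + (-4)·β' = +1.4721; +1.4721 ∉ [0.5, 1.1) → out
#3 (3,4): internal coord 3 + (4)·β' = +0.5279; +0.5279 ∈ [0.5, 1.1) → IN Λ
#4 (-2,-5): internal coord -2 + (-5)·β' = +1.0902; +1.0902 ∈ [0.5, 1.1) → IN Λ
#5 (1,1): internal coord 1 + (1)·β' = +0.3820; +0.3820 ∉ [0.5, 1.1) → out
#6 (-3,2): internal coord -3 + (2)·β' = -4.2361; -4.2361 ∉ [0.5, 1.1) → out
#7 (4,7): internal coord 4 + (7)·β' = -0.3262; -0.3262 ∉ [0.5, 1.1) → out
#8 (1,-2): internal coord 1 + (-2)·β' = +2.2361; +2.2361 ∉ [0.5, 1.1) → out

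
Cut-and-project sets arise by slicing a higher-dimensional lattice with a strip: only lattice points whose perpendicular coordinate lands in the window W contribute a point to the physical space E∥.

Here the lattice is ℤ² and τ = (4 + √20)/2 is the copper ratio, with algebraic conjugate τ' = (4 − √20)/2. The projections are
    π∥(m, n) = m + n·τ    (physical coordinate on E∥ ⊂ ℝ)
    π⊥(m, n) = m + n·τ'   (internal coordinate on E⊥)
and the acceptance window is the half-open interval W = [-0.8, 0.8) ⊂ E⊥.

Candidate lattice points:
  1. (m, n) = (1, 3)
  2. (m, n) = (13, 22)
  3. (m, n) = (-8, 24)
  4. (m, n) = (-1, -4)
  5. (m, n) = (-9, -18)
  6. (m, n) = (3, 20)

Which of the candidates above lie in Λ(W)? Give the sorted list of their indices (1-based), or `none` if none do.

τ' = (4−√20)/2 ≈ -0.23607.
[1] lift (1,3): star map gives 0.29180; window check -0.8 ≤ 0.29180 < 0.8 is true → IN Λ
[2] lift (13,22): star map gives 7.80650; window check -0.8 ≤ 7.80650 < 0.8 is false → out
[3] lift (-8,24): star map gives -13.66563; window check -0.8 ≤ -13.66563 < 0.8 is false → out
[4] lift (-1,-4): star map gives -0.05573; window check -0.8 ≤ -0.05573 < 0.8 is true → IN Λ
[5] lift (-9,-18): star map gives -4.75078; window check -0.8 ≤ -4.75078 < 0.8 is false → out
[6] lift (3,20): star map gives -1.72136; window check -0.8 ≤ -1.72136 < 0.8 is false → out

1, 4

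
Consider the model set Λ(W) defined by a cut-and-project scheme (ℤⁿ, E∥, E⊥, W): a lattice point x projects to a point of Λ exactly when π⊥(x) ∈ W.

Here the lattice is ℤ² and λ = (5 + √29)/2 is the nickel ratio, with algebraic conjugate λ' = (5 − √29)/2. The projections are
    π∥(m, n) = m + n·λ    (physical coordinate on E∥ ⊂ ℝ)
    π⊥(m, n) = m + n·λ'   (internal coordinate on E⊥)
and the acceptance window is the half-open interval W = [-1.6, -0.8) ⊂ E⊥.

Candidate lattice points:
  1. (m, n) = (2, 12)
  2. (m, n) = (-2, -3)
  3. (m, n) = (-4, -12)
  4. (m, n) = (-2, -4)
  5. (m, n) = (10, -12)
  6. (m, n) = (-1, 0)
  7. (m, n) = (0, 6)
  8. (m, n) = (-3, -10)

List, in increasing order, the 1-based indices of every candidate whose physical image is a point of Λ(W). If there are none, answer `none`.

Compute λ' = (5−√29)/2 = -0.19258, so π⊥(m,n) = m -0.19258·n.
candidate 1: (m,n)=(2,12) → π∥ = 2+12·λ ≈ 64.31099, π⊥ = 2+12·λ' ≈ -0.31099 ∉ [-1.6, -0.8) ⇒ out
candidate 2: (m,n)=(-2,-3) → π∥ = -2-3·λ ≈ -17.57775, π⊥ = -2-3·λ' ≈ -1.42225 ∈ [-1.6, -0.8) ⇒ IN Λ
candidate 3: (m,n)=(-4,-12) → π∥ = -4-12·λ ≈ -66.31099, π⊥ = -4-12·λ' ≈ -1.68901 ∉ [-1.6, -0.8) ⇒ out
candidate 4: (m,n)=(-2,-4) → π∥ = -2-4·λ ≈ -22.77033, π⊥ = -2-4·λ' ≈ -1.22967 ∈ [-1.6, -0.8) ⇒ IN Λ
candidate 5: (m,n)=(10,-12) → π∥ = 10-12·λ ≈ -52.31099, π⊥ = 10-12·λ' ≈ 12.31099 ∉ [-1.6, -0.8) ⇒ out
candidate 6: (m,n)=(-1,0) → π∥ = -1+0·λ ≈ -1.00000, π⊥ = -1+0·λ' ≈ -1.00000 ∈ [-1.6, -0.8) ⇒ IN Λ
candidate 7: (m,n)=(0,6) → π∥ = 0+6·λ ≈ 31.15549, π⊥ = 0+6·λ' ≈ -1.15549 ∈ [-1.6, -0.8) ⇒ IN Λ
candidate 8: (m,n)=(-3,-10) → π∥ = -3-10·λ ≈ -54.92582, π⊥ = -3-10·λ' ≈ -1.07418 ∈ [-1.6, -0.8) ⇒ IN Λ

2, 4, 6, 7, 8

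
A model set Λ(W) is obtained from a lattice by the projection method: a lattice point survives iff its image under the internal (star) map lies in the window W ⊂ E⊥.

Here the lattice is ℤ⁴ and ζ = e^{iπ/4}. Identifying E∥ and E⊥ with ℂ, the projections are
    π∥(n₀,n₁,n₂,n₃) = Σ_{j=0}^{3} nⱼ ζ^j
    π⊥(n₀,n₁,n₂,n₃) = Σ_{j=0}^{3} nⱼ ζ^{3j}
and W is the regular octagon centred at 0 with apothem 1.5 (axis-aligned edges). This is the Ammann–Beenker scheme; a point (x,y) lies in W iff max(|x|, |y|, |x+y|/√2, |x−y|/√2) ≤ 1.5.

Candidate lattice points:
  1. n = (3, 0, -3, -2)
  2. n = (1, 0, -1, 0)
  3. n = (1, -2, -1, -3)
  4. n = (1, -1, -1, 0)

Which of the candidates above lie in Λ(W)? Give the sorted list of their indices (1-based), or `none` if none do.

2

Internal map: ζ^{3j} for j=0..3 gives (1,0), (−√2/2,√2/2), (0,−1), (√2/2,√2/2).
#1 (3, 0, -3, -2): internal (1.58579, 1.58579); octagon support 2.24264 vs apothem 1.5 → ∉ W
#2 (1, 0, -1, 0): internal (1.00000, 1.00000); octagon support 1.41421 vs apothem 1.5 → ∈ W
#3 (1, -2, -1, -3): internal (0.29289, -2.53553); octagon support 2.53553 vs apothem 1.5 → ∉ W
#4 (1, -1, -1, 0): internal (1.70711, 0.29289); octagon support 1.70711 vs apothem 1.5 → ∉ W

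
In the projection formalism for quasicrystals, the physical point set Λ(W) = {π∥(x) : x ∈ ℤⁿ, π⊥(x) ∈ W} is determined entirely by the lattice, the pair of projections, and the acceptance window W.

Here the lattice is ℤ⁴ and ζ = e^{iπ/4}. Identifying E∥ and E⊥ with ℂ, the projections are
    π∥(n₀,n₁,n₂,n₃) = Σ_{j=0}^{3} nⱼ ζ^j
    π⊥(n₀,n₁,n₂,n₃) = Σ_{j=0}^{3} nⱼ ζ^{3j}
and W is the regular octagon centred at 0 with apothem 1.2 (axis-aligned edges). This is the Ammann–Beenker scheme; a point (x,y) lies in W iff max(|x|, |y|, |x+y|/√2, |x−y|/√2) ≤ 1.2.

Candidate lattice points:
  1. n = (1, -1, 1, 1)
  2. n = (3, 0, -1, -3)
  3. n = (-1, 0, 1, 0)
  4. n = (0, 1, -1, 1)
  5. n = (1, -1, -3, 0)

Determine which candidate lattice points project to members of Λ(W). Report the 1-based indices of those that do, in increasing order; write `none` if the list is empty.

π⊥(n) = n₀ + n₁ζ³ + n₂ζ⁶ + n₃ζ⁹ where ζ = e^{iπ/4}.
candidate 1: n = (1, -1, 1, 1) → π⊥ ≈ (+2.414214, -1.000000); max(|x|,|y|,|x±y|/√2) = 2.414214 > 1.2 ⇒ ∉ W
candidate 2: n = (3, 0, -1, -3) → π⊥ ≈ (+0.878680, -1.121320); max(|x|,|y|,|x±y|/√2) = 1.414214 > 1.2 ⇒ ∉ W
candidate 3: n = (-1, 0, 1, 0) → π⊥ ≈ (-1.000000, -1.000000); max(|x|,|y|,|x±y|/√2) = 1.414214 > 1.2 ⇒ ∉ W
candidate 4: n = (0, 1, -1, 1) → π⊥ ≈ (+0.000000, +2.414214); max(|x|,|y|,|x±y|/√2) = 2.414214 > 1.2 ⇒ ∉ W
candidate 5: n = (1, -1, -3, 0) → π⊥ ≈ (+1.707107, +2.292893); max(|x|,|y|,|x±y|/√2) = 2.828427 > 1.2 ⇒ ∉ W

none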